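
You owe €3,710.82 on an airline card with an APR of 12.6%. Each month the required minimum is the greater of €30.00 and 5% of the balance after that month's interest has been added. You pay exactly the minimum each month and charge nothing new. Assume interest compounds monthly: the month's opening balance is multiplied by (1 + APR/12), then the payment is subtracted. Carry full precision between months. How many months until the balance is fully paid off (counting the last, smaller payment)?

68 months

Monthly rate r = 12.6%/12 = 1.05% = 0.0105.
While 5% of the post-interest balance exceeds €30.00, each month B ← (B·(1+r))·(1 − 0.05), i.e. B shrinks by the factor (1+r)·0.95 = 0.95997.
This holds for months 1–45. Entering month 46 the balance is €590.43; 5% of the post-interest balance is now below €30.00, so the flat €30.00 minimum applies from here.
From month 46 a fixed €30.00 at rate r clears €590.43 in 23 more payments. Total: 45 + 23 = 68 months.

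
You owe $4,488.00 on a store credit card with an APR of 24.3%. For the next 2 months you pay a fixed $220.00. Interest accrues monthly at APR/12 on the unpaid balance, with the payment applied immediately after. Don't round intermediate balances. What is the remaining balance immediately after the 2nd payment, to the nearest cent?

Monthly rate r = 24.3%/12 = 2.025% = 0.02025.
Each month: B ← B·(1+r) − $220.00.
Month 1: interest $90.88; balance after payment $4,358.88.
Month 2: interest $88.27; balance after payment $4,227.15.

$4,227.15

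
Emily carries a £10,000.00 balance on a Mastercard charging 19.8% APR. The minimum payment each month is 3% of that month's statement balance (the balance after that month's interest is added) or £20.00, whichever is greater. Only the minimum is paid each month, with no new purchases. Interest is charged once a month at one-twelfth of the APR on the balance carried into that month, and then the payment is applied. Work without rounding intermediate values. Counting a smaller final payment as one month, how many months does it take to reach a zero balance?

241 months

Monthly rate r = 19.8%/12 = 1.65% = 0.0165.
While 3% of the post-interest balance exceeds £20.00, each month B ← (B·(1+r))·(1 − 0.03), i.e. B shrinks by the factor (1+r)·0.97 = 0.986.
This holds for months 1–194. Entering month 195 the balance is £649.45; 3% of the post-interest balance is now below £20.00, so the flat £20.00 minimum applies from here.
From month 195 a fixed £20.00 at rate r clears £649.45 in 47 more payments. Total: 194 + 47 = 241 months.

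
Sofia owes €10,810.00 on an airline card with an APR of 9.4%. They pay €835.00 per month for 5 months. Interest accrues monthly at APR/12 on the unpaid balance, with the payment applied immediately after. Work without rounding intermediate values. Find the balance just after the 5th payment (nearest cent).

Monthly rate r = 9.4%/12 = 0.783333% = 0.00783333.
Each month: B ← B·(1+r) − €835.00.
Month 1: interest €84.68; balance after payment €10,059.68.
Month 2: interest €78.80; balance after payment €9,303.48.
Month 3: interest €72.88; balance after payment €8,541.36.
Month 4: interest €66.91; balance after payment €7,773.26.
Month 5: interest €60.89; balance after payment €6,999.15.

€6,999.15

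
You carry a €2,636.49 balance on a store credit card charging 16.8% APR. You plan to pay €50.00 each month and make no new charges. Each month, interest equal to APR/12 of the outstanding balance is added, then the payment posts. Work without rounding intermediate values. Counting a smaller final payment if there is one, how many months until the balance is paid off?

Monthly rate r = 16.8%/12 = 1.4% = 0.014.
Recurrence: B ← B·(1+r) − €50.00.
Month 1: interest €36.91; balance after payment €2,623.40.
Month 2: interest €36.73; balance after payment €2,610.13.
Closed form: n = −ln(1 − rB₀/P)/ln(1+r) = −ln(0.26178)/ln(1.014) ≈ 96.400, so the balance reaches zero during payment 97.

97 payments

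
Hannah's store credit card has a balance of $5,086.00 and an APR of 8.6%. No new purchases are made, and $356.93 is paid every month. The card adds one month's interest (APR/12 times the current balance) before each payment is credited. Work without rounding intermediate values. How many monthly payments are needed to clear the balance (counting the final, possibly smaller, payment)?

Monthly rate r = 8.6%/12 = 0.716667% = 0.00716667.
Recurrence: B ← B·(1+r) − $356.93.
Month 1: interest $36.45; balance after payment $4,765.52.
Month 2: interest $34.15; balance after payment $4,442.74.
Closed form: n = −ln(1 − rB₀/P)/ln(1+r) = −ln(0.89788)/ln(1.00717) ≈ 15.084, so the balance reaches zero during payment 16.

16 payments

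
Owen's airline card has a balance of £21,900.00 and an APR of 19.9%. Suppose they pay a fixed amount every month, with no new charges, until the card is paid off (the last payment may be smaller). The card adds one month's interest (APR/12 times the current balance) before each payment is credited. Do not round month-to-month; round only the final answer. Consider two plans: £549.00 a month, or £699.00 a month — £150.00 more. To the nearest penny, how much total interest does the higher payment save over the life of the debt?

£5,004.10

Monthly rate r = 19.9%/12 = 1.65833% = 0.0165833.
At £549.00/mo: n = ⌈−ln(1 − rB₀/P)/ln(1+r)⌉ = 66 payments (last £475.07); total interest = total paid − £21,900.00 = £14,260.07.
At £699.00/mo: 45 payments (last £399.97); total interest £9,255.97.
Interest saved = £14,260.07 − £9,255.97 = £5,004.10.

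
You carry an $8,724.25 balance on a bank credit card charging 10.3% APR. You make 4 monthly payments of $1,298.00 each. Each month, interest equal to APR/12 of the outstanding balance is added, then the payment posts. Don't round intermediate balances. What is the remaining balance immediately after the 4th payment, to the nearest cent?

$3,768.43

Monthly rate r = 10.3%/12 = 0.858333% = 0.00858333.
Each month: B ← B·(1+r) − $1,298.00.
Month 1: interest $74.88; balance after payment $7,501.13.
Month 2: interest $64.38; balance after payment $6,267.52.
Month 3: interest $53.80; balance after payment $5,023.31.
Month 4: interest $43.12; balance after payment $3,768.43.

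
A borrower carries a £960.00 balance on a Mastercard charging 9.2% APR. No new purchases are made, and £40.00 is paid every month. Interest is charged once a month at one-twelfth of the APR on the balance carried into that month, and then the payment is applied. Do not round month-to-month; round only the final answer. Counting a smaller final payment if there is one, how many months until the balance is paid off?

27 months

Monthly rate r = 9.2%/12 = 0.766667% = 0.00766667.
Recurrence: B ← B·(1+r) − £40.00.
Month 1: interest £7.36; balance after payment £927.36.
Month 2: interest £7.11; balance after payment £894.47.
Closed form: n = −ln(1 − rB₀/P)/ln(1+r) = −ln(0.816)/ln(1.00767) ≈ 26.624, so the balance reaches zero during payment 27.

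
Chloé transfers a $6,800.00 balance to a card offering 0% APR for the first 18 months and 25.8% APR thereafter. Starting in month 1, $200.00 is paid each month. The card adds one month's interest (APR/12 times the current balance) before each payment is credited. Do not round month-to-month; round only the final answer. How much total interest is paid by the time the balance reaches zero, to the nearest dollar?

$764

Promo months 1–18 at r₀ = 0%/12 = 0; months 19+ at r₁ = 25.8%/12 = 0.0215.
After month 18 (no interest yet): B = $6,800.00 − 18·$200.00 = $3,200.00.
Then at r₁ with $200.00/mo: n₂ = −ln(1 − r₁·B/P)/ln(1+r₁) ≈ 19.82 → 20 more payments.
Total paid = 37·$200.00 + $164.13 = $7,564.13; interest = $7,564.13 − $6,800.00 = $764.13.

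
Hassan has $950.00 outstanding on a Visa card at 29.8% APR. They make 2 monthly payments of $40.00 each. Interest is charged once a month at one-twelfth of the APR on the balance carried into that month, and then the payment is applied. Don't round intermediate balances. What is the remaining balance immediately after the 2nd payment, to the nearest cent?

$916.78

Monthly rate r = 29.8%/12 = 2.48333% = 0.0248333.
Each month: B ← B·(1+r) − $40.00.
Month 1: interest $23.59; balance after payment $933.59.
Month 2: interest $23.18; balance after payment $916.78.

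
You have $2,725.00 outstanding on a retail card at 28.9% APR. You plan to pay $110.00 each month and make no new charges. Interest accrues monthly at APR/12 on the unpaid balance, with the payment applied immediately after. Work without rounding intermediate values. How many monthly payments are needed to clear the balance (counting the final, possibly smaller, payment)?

Monthly rate r = 28.9%/12 = 2.40833% = 0.0240833.
Recurrence: B ← B·(1+r) − $110.00.
Month 1: interest $65.63; balance after payment $2,680.63.
Month 2: interest $64.56; balance after payment $2,635.19.
Closed form: n = −ln(1 − rB₀/P)/ln(1+r) = −ln(0.40339)/ln(1.02408) ≈ 38.148, so the balance reaches zero during payment 39.

39 months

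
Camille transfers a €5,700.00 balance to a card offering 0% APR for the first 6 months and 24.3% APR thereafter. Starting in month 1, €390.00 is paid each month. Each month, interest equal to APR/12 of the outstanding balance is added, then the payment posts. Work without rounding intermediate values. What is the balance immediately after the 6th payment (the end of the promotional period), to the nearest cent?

€3,360.00

Promo months 1–6 at r₀ = 0%/12 = 0; months 7+ at r₁ = 24.3%/12 = 0.02025.
After month 6 (no interest yet): B = €5,700.00 − 6·€390.00 = €3,360.00.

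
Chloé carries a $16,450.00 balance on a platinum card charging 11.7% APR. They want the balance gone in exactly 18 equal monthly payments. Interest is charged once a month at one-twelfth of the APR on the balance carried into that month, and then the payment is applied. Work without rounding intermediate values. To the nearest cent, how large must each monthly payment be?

Monthly rate r = 11.7%/12 = 0.975% = 0.00975.
Level-payment amortization: P = B₀·r / (1 − (1+r)^(−n)) = 16450.00·0.00975 / (1 − 1.00975^(−18)).
Denominator 1 − (1+r)^(−18) = 0.160249083.
P = 160.387 / 0.160249083 ≈ 1000.86.

$1,000.86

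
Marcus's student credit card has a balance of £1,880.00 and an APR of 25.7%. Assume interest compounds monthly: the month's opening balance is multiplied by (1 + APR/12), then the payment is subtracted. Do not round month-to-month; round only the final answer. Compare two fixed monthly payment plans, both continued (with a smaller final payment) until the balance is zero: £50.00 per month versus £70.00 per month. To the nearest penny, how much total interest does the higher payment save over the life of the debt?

£1,032.36

Monthly rate r = 25.7%/12 = 2.14167% = 0.0214167.
At £50.00/mo: n = ⌈−ln(1 − rB₀/P)/ln(1+r)⌉ = 78 payments (last £10.59); total interest = total paid − £1,880.00 = £1,980.59.
At £70.00/mo: 41 payments (last £28.23); total interest £948.23.
Interest saved = £1,980.59 − £948.23 = £1,032.36.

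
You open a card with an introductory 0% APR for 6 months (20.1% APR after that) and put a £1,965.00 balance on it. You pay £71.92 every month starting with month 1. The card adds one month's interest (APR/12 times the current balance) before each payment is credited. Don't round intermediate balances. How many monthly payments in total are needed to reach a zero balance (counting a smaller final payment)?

33 months

Promo months 1–6 at r₀ = 0%/12 = 0; months 7+ at r₁ = 20.1%/12 = 0.01675.
After month 6 (no interest yet): B = £1,965.00 − 6·£71.92 = £1,533.48.
Then at r₁ with £71.92/mo: n₂ = −ln(1 − r₁·B/P)/ln(1+r₁) ≈ 26.60 → 27 more payments.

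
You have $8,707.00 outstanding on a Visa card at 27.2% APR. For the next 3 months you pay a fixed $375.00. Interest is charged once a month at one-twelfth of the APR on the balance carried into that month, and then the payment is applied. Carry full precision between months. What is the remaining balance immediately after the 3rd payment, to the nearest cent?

Monthly rate r = 27.2%/12 = 2.26667% = 0.0226667.
Each month: B ← B·(1+r) − $375.00.
Month 1: interest $197.36; balance after payment $8,529.36.
Month 2: interest $193.33; balance after payment $8,347.69.
Month 3: interest $189.21; balance after payment $8,161.91.

$8,161.91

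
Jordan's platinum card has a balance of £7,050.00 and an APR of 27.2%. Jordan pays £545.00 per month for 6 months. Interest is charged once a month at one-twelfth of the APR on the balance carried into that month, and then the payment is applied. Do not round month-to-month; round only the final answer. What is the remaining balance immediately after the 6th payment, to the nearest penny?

£4,603.81

Monthly rate r = 27.2%/12 = 2.26667% = 0.0226667.
Each month: B ← B·(1+r) − £545.00.
Month 1: interest £159.80; balance after payment £6,664.80.
Month 2: interest £151.07; balance after payment £6,270.87.
Month 3: interest £142.14; balance after payment £5,868.01.
Month 4: interest £133.01; balance after payment £5,456.02.
Month 5: interest £123.67; balance after payment £5,034.69.
Month 6: interest £114.12; balance after payment £4,603.81.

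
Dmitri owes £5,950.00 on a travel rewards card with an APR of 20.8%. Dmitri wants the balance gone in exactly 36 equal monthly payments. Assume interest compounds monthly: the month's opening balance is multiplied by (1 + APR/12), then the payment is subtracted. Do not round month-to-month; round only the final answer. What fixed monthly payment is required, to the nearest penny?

Monthly rate r = 20.8%/12 = 1.73333% = 0.0173333.
Level-payment amortization: P = B₀·r / (1 − (1+r)^(−n)) = 5950.00·0.0173333 / (1 − 1.01733^(−36)).
Denominator 1 − (1+r)^(−36) = 0.461330835.
P = 103.133 / 0.461330835 ≈ 223.56.

£223.56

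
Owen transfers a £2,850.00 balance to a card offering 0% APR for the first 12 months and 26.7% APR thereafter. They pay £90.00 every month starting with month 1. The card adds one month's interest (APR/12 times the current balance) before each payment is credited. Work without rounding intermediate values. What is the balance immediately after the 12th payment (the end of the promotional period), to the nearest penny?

£1,770.00

Promo months 1–12 at r₀ = 0%/12 = 0; months 13+ at r₁ = 26.7%/12 = 0.02225.
After month 12 (no interest yet): B = £2,850.00 − 12·£90.00 = £1,770.00.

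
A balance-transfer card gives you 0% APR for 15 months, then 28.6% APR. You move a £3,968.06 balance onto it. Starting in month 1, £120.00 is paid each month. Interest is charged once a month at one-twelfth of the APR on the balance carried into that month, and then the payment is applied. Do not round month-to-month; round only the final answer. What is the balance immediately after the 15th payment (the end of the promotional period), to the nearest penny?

Promo months 1–15 at r₀ = 0%/12 = 0; months 16+ at r₁ = 28.6%/12 = 0.0238333.
After month 15 (no interest yet): B = £3,968.06 − 15·£120.00 = £2,168.06.

£2,168.06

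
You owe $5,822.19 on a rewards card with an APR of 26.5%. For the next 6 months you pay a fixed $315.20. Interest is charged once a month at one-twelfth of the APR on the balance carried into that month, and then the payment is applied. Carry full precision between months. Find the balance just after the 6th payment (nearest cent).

$4,638.76

Monthly rate r = 26.5%/12 = 2.20833% = 0.0220833.
Each month: B ← B·(1+r) − $315.20.
Month 1: interest $128.57; balance after payment $5,635.56.
Month 2: interest $124.45; balance after payment $5,444.82.
Month 3: interest $120.24; balance after payment $5,249.86.
Month 4: interest $115.93; balance after payment $5,050.59.
Month 5: interest $111.53; balance after payment $4,846.92.
Month 6: interest $107.04; balance after payment $4,638.76.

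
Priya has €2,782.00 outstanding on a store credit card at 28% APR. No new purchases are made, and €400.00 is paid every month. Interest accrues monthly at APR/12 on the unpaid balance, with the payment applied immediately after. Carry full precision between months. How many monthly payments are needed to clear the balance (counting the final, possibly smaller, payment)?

Monthly rate r = 28%/12 = 2.33333% = 0.0233333.
Recurrence: B ← B·(1+r) − €400.00.
Month 1: interest €64.91; balance after payment €2,446.91.
Month 2: interest €57.09; balance after payment €2,104.01.
Closed form: n = −ln(1 − rB₀/P)/ln(1+r) = −ln(0.83772)/ln(1.02333) ≈ 7.677, so the balance reaches zero during payment 8.

8 payments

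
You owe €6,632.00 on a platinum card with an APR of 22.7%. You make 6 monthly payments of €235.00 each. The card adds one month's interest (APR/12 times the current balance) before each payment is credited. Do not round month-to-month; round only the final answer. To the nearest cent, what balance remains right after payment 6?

Monthly rate r = 22.7%/12 = 1.89167% = 0.0189167.
Each month: B ← B·(1+r) − €235.00.
Month 1: interest €125.46; balance after payment €6,522.46.
Month 2: interest €123.38; balance after payment €6,410.84.
Month 3: interest €121.27; balance after payment €6,297.11.
Month 4: interest €119.12; balance after payment €6,181.23.
Month 5: interest €116.93; balance after payment €6,063.16.
Month 6: interest €114.69; balance after payment €5,942.85.

€5,942.85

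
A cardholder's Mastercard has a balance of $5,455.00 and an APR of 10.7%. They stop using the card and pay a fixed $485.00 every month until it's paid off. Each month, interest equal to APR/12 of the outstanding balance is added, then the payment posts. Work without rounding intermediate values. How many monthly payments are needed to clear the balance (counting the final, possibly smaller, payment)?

12 payments

Monthly rate r = 10.7%/12 = 0.891667% = 0.00891667.
Recurrence: B ← B·(1+r) − $485.00.
Month 1: interest $48.64; balance after payment $5,018.64.
Month 2: interest $44.75; balance after payment $4,578.39.
Closed form: n = −ln(1 − rB₀/P)/ln(1+r) = −ln(0.89971)/ln(1.00892) ≈ 11.905, so the balance reaches zero during payment 12.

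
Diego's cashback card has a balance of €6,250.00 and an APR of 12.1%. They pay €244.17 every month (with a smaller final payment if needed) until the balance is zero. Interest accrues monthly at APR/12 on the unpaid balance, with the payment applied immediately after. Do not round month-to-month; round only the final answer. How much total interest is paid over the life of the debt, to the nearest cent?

Monthly rate r = 12.1%/12 = 1.00833% = 0.0100833.
Payoff takes n = ⌈−ln(1 − rB₀/P)/ln(1+r)⌉ = ⌈29.757⌉ = 30 payments; the last is €184.98.
Total paid = 29·€244.17 + €184.98 = €7,265.91.
Total interest = total paid − principal = €7,265.91 − €6,250.00 = €1,015.91.

€1,015.91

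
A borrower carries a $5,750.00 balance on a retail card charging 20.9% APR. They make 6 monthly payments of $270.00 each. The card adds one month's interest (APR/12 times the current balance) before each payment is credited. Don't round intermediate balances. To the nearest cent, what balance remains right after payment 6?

$4,685.46

Monthly rate r = 20.9%/12 = 1.74167% = 0.0174167.
Each month: B ← B·(1+r) − $270.00.
Month 1: interest $100.15; balance after payment $5,580.15.
Month 2: interest $97.19; balance after payment $5,407.33.
Month 3: interest $94.18; balance after payment $5,231.51.
Month 4: interest $91.12; balance after payment $5,052.63.
Month 5: interest $88.00; balance after payment $4,870.63.
Month 6: interest $84.83; balance after payment $4,685.46.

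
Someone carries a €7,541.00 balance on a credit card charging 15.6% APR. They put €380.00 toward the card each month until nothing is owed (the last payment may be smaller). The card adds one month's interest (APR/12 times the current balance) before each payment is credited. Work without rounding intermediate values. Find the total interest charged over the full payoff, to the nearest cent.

Monthly rate r = 15.6%/12 = 1.3% = 0.013.
Payoff takes n = ⌈−ln(1 − rB₀/P)/ln(1+r)⌉ = ⌈23.101⌉ = 24 payments; the last is €38.71.
Total paid = 23·€380.00 + €38.71 = €8,778.71.
Total interest = total paid − principal = €8,778.71 − €7,541.00 = €1,237.71.

€1,237.71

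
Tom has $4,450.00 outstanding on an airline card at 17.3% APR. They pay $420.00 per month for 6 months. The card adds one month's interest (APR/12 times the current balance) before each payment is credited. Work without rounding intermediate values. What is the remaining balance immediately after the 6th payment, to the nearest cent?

$2,236.48

Monthly rate r = 17.3%/12 = 1.44167% = 0.0144167.
Each month: B ← B·(1+r) − $420.00.
Month 1: interest $64.15; balance after payment $4,094.15.
Month 2: interest $59.02; balance after payment $3,733.18.
Month 3: interest $53.82; balance after payment $3,367.00.
Month 4: interest $48.54; balance after payment $2,995.54.
Month 5: interest $43.19; balance after payment $2,618.72.
Month 6: interest $37.75; balance after payment $2,236.48.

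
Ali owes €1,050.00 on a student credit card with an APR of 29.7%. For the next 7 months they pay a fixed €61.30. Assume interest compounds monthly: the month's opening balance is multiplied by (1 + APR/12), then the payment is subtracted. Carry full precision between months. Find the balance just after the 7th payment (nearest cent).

Monthly rate r = 29.7%/12 = 2.475% = 0.02475.
Each month: B ← B·(1+r) − €61.30.
Month 1: interest €25.99; balance after payment €1,014.69.
Month 2: interest €25.11; balance after payment €978.50.
Month 3: interest €24.22; balance after payment €941.42.
Month 4: interest €23.30; balance after payment €903.42.
Month 5: interest €22.36; balance after payment €864.48.
Month 6: interest €21.40; balance after payment €824.57.
Month 7: interest €20.41; balance after payment €783.68.

€783.68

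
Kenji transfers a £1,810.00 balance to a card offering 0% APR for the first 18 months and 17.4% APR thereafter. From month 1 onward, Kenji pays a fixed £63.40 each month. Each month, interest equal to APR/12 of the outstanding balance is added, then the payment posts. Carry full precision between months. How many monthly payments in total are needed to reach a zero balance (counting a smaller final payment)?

Promo months 1–18 at r₀ = 0%/12 = 0; months 19+ at r₁ = 17.4%/12 = 0.0145.
After month 18 (no interest yet): B = £1,810.00 − 18·£63.40 = £668.80.
Then at r₁ with £63.40/mo: n₂ = −ln(1 − r₁·B/P)/ln(1+r₁) ≈ 11.53 → 12 more payments.

30 payments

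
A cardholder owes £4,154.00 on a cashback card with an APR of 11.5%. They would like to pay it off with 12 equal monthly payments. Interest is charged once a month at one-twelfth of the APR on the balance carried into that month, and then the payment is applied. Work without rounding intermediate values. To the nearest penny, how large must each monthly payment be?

Monthly rate r = 11.5%/12 = 0.958333% = 0.00958333.
Level-payment amortization: P = B₀·r / (1 − (1+r)^(−n)) = 4154.00·0.00958333 / (1 − 1.00958^(−12)).
Denominator 1 − (1+r)^(−12) = 0.108145658.
P = 39.8092 / 0.108145658 ≈ 368.11.

£368.11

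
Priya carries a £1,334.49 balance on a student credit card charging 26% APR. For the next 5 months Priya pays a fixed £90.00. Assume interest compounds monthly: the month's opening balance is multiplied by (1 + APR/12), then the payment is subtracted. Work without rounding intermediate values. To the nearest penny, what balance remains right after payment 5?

£1,015.53

Monthly rate r = 26%/12 = 2.16667% = 0.0216667.
Each month: B ← B·(1+r) − £90.00.
Month 1: interest £28.91; balance after payment £1,273.40.
Month 2: interest £27.59; balance after payment £1,210.99.
Month 3: interest £26.24; balance after payment £1,147.23.
Month 4: interest £24.86; balance after payment £1,082.09.
Month 5: interest £23.45; balance after payment £1,015.53.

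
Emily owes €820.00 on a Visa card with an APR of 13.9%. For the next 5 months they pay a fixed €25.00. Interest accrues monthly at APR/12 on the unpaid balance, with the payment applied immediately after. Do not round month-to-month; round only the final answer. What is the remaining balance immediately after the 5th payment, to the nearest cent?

Monthly rate r = 13.9%/12 = 1.15833% = 0.0115833.
Each month: B ← B·(1+r) − €25.00.
Month 1: interest €9.50; balance after payment €804.50.
Month 2: interest €9.32; balance after payment €788.82.
Month 3: interest €9.14; balance after payment €772.95.
Month 4: interest €8.95; balance after payment €756.91.
Month 5: interest €8.77; balance after payment €740.68.

€740.68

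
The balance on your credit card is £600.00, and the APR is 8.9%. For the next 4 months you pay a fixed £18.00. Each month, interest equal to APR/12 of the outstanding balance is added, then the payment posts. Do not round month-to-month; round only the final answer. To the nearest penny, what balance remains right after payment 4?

£545.19

Monthly rate r = 8.9%/12 = 0.741667% = 0.00741667.
Each month: B ← B·(1+r) − £18.00.
Month 1: interest £4.45; balance after payment £586.45.
Month 2: interest £4.35; balance after payment £572.80.
Month 3: interest £4.25; balance after payment £559.05.
Month 4: interest £4.15; balance after payment £545.19.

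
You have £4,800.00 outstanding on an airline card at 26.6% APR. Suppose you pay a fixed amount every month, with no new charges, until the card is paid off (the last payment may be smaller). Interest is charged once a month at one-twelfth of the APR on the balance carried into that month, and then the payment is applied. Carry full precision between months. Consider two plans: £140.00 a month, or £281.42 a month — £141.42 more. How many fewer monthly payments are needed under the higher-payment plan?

44 fewer payments

Monthly rate r = 26.6%/12 = 2.21667% = 0.0221667.
At £140.00/mo: n = ⌈−ln(1 − rB₀/P)/ln(1+r)⌉ = 66 payments (last £13.03); total interest = total paid − £4,800.00 = £4,313.03.
At £281.42/mo: 22 payments (last £187.22); total interest £1,297.04.
Payments saved = 66 − 22 = 44.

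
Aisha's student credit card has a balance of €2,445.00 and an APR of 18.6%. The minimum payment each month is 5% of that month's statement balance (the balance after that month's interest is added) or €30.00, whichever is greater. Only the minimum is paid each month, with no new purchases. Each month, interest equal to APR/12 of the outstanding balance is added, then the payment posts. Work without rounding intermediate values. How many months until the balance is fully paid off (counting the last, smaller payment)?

Monthly rate r = 18.6%/12 = 1.55% = 0.0155.
While 5% of the post-interest balance exceeds €30.00, each month B ← (B·(1+r))·(1 − 0.05), i.e. B shrinks by the factor (1+r)·0.95 = 0.96473.
This holds for months 1–40. Entering month 41 the balance is €581.33; 5% of the post-interest balance is now below €30.00, so the flat €30.00 minimum applies from here.
From month 41 a fixed €30.00 at rate r clears €581.33 in 24 more payments. Total: 40 + 24 = 64 months.

64 months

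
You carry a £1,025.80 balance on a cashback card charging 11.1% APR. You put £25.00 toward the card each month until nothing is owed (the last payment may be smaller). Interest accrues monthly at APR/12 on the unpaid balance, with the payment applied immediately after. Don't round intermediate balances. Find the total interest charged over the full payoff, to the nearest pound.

Monthly rate r = 11.1%/12 = 0.925% = 0.00925.
Payoff takes n = ⌈−ln(1 − rB₀/P)/ln(1+r)⌉ = ⌈51.839⌉ = 52 payments; the last is £20.98.
Total paid = 51·£25.00 + £20.98 = £1,295.98.
Total interest = total paid − principal = £1,295.98 − £1,025.80 = £270.18.

£270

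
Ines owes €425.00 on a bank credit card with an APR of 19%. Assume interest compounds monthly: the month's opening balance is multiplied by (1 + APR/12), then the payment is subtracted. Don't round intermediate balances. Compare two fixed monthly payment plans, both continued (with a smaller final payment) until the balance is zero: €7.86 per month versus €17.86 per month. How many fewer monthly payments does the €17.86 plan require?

Monthly rate r = 19%/12 = 1.58333% = 0.0158333.
At €7.86/mo: n = ⌈−ln(1 − rB₀/P)/ln(1+r)⌉ = 124 payments (last €3.31); total interest = total paid − €425.00 = €545.09.
At €17.86/mo: 31 payments (last €1.79); total interest €112.59.
Payments saved = 124 − 31 = 93.

93 fewer payments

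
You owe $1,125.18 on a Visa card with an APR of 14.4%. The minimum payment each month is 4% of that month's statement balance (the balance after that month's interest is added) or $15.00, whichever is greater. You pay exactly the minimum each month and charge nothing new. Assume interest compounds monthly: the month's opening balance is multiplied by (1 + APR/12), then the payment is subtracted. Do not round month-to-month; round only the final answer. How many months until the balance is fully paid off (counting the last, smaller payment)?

Monthly rate r = 14.4%/12 = 1.2% = 0.012.
While 4% of the post-interest balance exceeds $15.00, each month B ← (B·(1+r))·(1 − 0.04), i.e. B shrinks by the factor (1+r)·0.96 = 0.97152.
This holds for months 1–39. Entering month 40 the balance is $364.62; 4% of the post-interest balance is now below $15.00, so the flat $15.00 minimum applies from here.
From month 40 a fixed $15.00 at rate r clears $364.62 in 29 more payments. Total: 39 + 29 = 68 months.

68 months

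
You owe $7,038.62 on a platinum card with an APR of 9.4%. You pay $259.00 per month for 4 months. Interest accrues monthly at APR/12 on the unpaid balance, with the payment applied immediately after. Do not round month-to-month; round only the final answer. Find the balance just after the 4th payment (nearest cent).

$6,213.53

Monthly rate r = 9.4%/12 = 0.783333% = 0.00783333.
Each month: B ← B·(1+r) − $259.00.
Month 1: interest $55.14; balance after payment $6,834.76.
Month 2: interest $53.54; balance after payment $6,629.29.
Month 3: interest $51.93; balance after payment $6,422.22.
Month 4: interest $50.31; balance after payment $6,213.53.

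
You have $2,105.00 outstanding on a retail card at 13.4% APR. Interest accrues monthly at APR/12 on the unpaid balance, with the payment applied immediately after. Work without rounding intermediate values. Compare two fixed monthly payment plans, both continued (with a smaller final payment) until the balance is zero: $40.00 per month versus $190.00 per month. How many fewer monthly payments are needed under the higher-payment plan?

68 fewer payments

Monthly rate r = 13.4%/12 = 1.11667% = 0.0111667.
At $40.00/mo: n = ⌈−ln(1 − rB₀/P)/ln(1+r)⌉ = 80 payments (last $31.00); total interest = total paid − $2,105.00 = $1,086.00.
At $190.00/mo: 12 payments (last $169.68); total interest $154.68.
Payments saved = 80 − 12 = 68.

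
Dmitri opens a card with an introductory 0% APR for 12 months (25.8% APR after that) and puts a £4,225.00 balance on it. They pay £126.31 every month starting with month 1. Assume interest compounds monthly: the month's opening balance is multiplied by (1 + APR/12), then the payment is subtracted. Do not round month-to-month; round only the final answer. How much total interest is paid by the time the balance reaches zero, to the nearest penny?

£962.41

Promo months 1–12 at r₀ = 0%/12 = 0; months 13+ at r₁ = 25.8%/12 = 0.0215.
After month 12 (no interest yet): B = £4,225.00 − 12·£126.31 = £2,709.28.
Then at r₁ with £126.31/mo: n₂ = −ln(1 − r₁·B/P)/ln(1+r₁) ≈ 29.07 → 30 more payments.
Total paid = 41·£126.31 + £8.70 = £5,187.41; interest = £5,187.41 − £4,225.00 = £962.41.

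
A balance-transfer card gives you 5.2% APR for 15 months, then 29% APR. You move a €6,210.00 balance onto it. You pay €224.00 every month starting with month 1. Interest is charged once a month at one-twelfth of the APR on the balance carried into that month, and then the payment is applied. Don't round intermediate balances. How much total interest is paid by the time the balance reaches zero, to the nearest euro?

Promo months 1–15 at r₀ = 5.2%/12 = 0.00433333; months 16+ at r₁ = 29%/12 = 0.0241667.
After month 15: iterate B ← B·(1+r₀) − €224.00 for 15 months → €3,162.27.
Then at r₁ with €224.00/mo: n₂ = −ln(1 − r₁·B/P)/ln(1+r₁) ≈ 17.47 → 18 more payments.
Total paid = 32·€224.00 + €107.02 = €7,275.02; interest = €7,275.02 − €6,210.00 = €1,065.02.

€1,065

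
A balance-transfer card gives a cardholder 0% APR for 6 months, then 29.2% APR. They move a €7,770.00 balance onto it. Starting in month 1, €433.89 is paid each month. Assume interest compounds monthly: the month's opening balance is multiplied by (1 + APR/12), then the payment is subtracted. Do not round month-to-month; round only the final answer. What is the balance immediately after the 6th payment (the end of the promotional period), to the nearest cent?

€5,166.66

Promo months 1–6 at r₀ = 0%/12 = 0; months 7+ at r₁ = 29.2%/12 = 0.0243333.
After month 6 (no interest yet): B = €7,770.00 − 6·€433.89 = €5,166.66.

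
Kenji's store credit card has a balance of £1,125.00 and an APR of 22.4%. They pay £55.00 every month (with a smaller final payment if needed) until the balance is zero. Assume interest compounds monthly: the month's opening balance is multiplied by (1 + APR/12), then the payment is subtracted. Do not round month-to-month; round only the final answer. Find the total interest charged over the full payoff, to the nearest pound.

Monthly rate r = 22.4%/12 = 1.86667% = 0.0186667.
Payoff takes n = ⌈−ln(1 − rB₀/P)/ln(1+r)⌉ = ⌈26.006⌉ = 27 payments; the last is £0.34.
Total paid = 26·£55.00 + £0.34 = £1,430.34.
Total interest = total paid − principal = £1,430.34 − £1,125.00 = £305.34.

£305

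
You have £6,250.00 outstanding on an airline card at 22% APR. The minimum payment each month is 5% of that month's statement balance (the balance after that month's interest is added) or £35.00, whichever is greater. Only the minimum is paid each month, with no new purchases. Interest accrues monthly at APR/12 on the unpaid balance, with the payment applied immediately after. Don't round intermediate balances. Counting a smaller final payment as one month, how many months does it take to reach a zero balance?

92 months

Monthly rate r = 22%/12 = 1.83333% = 0.0183333.
While 5% of the post-interest balance exceeds £35.00, each month B ← (B·(1+r))·(1 − 0.05), i.e. B shrinks by the factor (1+r)·0.95 = 0.96742.
This holds for months 1–67. Entering month 68 the balance is £679.19; 5% of the post-interest balance is now below £35.00, so the flat £35.00 minimum applies from here.
From month 68 a fixed £35.00 at rate r clears £679.19 in 25 more payments. Total: 67 + 25 = 92 months.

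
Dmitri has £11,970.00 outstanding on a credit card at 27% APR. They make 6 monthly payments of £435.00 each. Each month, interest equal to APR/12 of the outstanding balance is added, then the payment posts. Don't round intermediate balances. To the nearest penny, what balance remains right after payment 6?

£10,918.33

Monthly rate r = 27%/12 = 2.25% = 0.0225.
Each month: B ← B·(1+r) − £435.00.
Month 1: interest £269.32; balance after payment £11,804.33.
Month 2: interest £265.60; balance after payment £11,634.92.
Month 3: interest £261.79; balance after payment £11,461.71.
Month 4: interest £257.89; balance after payment £11,284.60.
Month 5: interest £253.90; balance after payment £11,103.50.
Month 6: interest £249.83; balance after payment £10,918.33.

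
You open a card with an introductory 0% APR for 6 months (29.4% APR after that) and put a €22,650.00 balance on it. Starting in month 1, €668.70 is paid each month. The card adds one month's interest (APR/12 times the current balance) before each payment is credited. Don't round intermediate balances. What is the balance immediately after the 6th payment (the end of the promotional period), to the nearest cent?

€18,637.80

Promo months 1–6 at r₀ = 0%/12 = 0; months 7+ at r₁ = 29.4%/12 = 0.0245.
After month 6 (no interest yet): B = €22,650.00 − 6·€668.70 = €18,637.80.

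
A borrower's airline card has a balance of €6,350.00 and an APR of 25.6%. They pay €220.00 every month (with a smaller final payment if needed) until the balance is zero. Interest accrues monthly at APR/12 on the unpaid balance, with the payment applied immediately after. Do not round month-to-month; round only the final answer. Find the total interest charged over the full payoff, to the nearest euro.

Monthly rate r = 25.6%/12 = 2.13333% = 0.0213333.
Payoff takes n = ⌈−ln(1 − rB₀/P)/ln(1+r)⌉ = ⌈45.312⌉ = 46 payments; the last is €69.06.
Total paid = 45·€220.00 + €69.06 = €9,969.06.
Total interest = total paid − principal = €9,969.06 − €6,350.00 = €3,619.06.

€3,619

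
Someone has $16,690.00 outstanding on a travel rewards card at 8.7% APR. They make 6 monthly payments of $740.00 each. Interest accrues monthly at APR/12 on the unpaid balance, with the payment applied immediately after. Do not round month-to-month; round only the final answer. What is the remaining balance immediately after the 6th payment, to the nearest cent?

$12,908.04

Monthly rate r = 8.7%/12 = 0.725% = 0.00725.
Each month: B ← B·(1+r) − $740.00.
Month 1: interest $121.00; balance after payment $16,071.00.
Month 2: interest $116.51; balance after payment $15,447.52.
Month 3: interest $111.99; balance after payment $14,819.51.
Month 4: interest $107.44; balance after payment $14,186.95.
Month 5: interest $102.86; balance after payment $13,549.81.
Month 6: interest $98.24; balance after payment $12,908.04.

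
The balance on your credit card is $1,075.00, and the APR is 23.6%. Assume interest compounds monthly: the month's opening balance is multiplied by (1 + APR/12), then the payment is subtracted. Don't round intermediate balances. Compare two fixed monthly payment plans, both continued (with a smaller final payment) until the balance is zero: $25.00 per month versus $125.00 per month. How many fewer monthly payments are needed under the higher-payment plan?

86 fewer payments

Monthly rate r = 23.6%/12 = 1.96667% = 0.0196667.
At $25.00/mo: n = ⌈−ln(1 − rB₀/P)/ln(1+r)⌉ = 96 payments (last $23.68); total interest = total paid − $1,075.00 = $1,323.68.
At $125.00/mo: 10 payments (last $64.51); total interest $114.51.
Payments saved = 96 − 10 = 86.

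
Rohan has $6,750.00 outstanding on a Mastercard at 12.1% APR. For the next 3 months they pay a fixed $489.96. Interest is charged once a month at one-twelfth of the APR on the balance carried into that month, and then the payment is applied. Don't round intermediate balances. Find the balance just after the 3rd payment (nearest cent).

$5,471.50

Monthly rate r = 12.1%/12 = 1.00833% = 0.0100833.
Each month: B ← B·(1+r) − $489.96.
Month 1: interest $68.06; balance after payment $6,328.10.
Month 2: interest $63.81; balance after payment $5,901.95.
Month 3: interest $59.51; balance after payment $5,471.50.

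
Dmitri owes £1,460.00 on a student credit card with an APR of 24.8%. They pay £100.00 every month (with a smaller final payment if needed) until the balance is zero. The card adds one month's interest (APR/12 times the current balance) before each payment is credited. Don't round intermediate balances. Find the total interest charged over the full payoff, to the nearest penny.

Monthly rate r = 24.8%/12 = 2.06667% = 0.0206667.
Payoff takes n = ⌈−ln(1 − rB₀/P)/ln(1+r)⌉ = ⌈17.557⌉ = 18 payments; the last is £55.99.
Total paid = 17·£100.00 + £55.99 = £1,755.99.
Total interest = total paid − principal = £1,755.99 − £1,460.00 = £295.99.

£295.99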